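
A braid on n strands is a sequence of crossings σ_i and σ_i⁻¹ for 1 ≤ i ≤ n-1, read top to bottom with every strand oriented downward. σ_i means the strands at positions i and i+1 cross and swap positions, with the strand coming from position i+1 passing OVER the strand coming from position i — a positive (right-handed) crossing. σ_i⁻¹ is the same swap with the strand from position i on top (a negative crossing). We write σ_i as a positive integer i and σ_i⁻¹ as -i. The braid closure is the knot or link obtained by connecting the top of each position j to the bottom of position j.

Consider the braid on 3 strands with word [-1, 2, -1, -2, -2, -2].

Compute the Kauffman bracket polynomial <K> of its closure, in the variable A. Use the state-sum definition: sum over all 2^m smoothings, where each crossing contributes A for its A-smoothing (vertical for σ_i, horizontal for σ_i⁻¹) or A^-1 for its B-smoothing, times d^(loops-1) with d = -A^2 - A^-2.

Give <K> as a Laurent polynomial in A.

Braid: s1^-1 s2 s1^-1 s2^-1 s2^-1 s2^-1 on 3 strands, 6 crossings.
Writhe w = (#positive) - (#negative) = 1 - 5 = -4.
State-sum expansion of <K>. There are 2^6 = 64 states.
For each crossing: s=0 is the vertical smoothing, s=1 horizontal. Crossing k contributes A^(sign_k * (1 - 2*s_k)); loop factor d = -A^2 - A^-2.
Tabulate the states by total A-exponent and number of loops L (A-exp: L × count):
  A^6: L=4 ×1
  A^4: L=3 ×6
  A^2: L=2 ×12, L=4 ×3
  A^0: L=1 ×9, L=3 ×10, L=5 ×1
  A^-2: L=2 ×12, L=4 ×3
  A^-4: L=1 ×2, L=3 ×4
  A^-6: L=2 ×1
Each group contributes A^e * Σ count * d^(L-1):
Powers of d = -A^2 - A^-2: d^2 = A^4 + 2 + A^-4; d^3 = -A^6 - 3*A^2 - 3*A^-2 - A^-6; d^4 = A^8 + 4*A^4 + 6 + 4*A^-4 + A^-8.
  A^6 * (d^3) = -A^12 - 3*A^8 - 3*A^4 - 1
  A^4 * (6*d^2) = 6*A^8 + 12*A^4 + 6
  A^2 * (12*d + 3*d^3) = -3*A^8 - 21*A^4 - 21 - 3*A^-4
  A^0 * (9 + 10*d^2 + d^4) = A^8 + 14*A^4 + 35 + 14*A^-4 + A^-8
  A^-2 * (12*d + 3*d^3) = -3*A^4 - 21 - 21*A^-4 - 3*A^-8
  A^-4 * (2 + 4*d^2) = 4 + 10*A^-4 + 4*A^-8
  A^-6 * (d) = -A^-4 - A^-8
Summing the groups: <K> = -A^12 + A^8 - A^4 + 2 - A^-4 + A^-8

Answer: -A^12 + A^8 - A^4 + 2 - A^-4 + A^-8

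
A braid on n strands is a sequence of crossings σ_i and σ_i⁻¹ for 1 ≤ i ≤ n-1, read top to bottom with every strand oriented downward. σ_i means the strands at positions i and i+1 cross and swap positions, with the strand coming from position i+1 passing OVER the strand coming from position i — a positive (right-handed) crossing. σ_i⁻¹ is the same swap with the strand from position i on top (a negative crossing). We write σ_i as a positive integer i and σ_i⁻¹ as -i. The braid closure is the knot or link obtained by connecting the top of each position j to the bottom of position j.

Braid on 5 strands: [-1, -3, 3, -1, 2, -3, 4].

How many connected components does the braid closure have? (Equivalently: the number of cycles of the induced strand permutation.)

Track the strand permutation on 5 strands, starting from identity.
  step 1: s1^-1 swaps positions 1,2 -> [2 1 3 4 5]
  step 2: s3^-1 swaps positions 3,4 -> [2 1 4 3 5]
  step 3: s3 swaps positions 3,4 -> [2 1 3 4 5]
  step 4: s1^-1 swaps positions 1,2 -> [1 2 3 4 5]
  step 5: s2 swaps positions 2,3 -> [1 3 2 4 5]
  step 6: s3^-1 swaps positions 3,4 -> [1 3 4 2 5]
  step 7: s4 swaps positions 4,5 -> [1 3 4 5 2]
Final permutation (position -> original strand): [1 3 4 5 2]
Closure components = cycle count of this permutation = 2.

Answer: 2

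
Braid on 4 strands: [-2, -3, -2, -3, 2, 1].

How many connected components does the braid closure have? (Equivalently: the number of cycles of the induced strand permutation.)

Track the strand permutation on 4 strands, starting from identity.
  step 1: s2^-1 swaps positions 2,3 -> [1 3 2 4]
  step 2: s3^-1 swaps positions 3,4 -> [1 3 4 2]
  step 3: s2^-1 swaps positions 2,3 -> [1 4 3 2]
  step 4: s3^-1 swaps positions 3,4 -> [1 4 2 3]
  step 5: s2 swaps positions 2,3 -> [1 2 4 3]
  step 6: s1 swaps positions 1,2 -> [2 1 4 3]
Final permutation (position -> original strand): [2 1 4 3]
Closure components = cycle count of this permutation = 2.

Answer: 2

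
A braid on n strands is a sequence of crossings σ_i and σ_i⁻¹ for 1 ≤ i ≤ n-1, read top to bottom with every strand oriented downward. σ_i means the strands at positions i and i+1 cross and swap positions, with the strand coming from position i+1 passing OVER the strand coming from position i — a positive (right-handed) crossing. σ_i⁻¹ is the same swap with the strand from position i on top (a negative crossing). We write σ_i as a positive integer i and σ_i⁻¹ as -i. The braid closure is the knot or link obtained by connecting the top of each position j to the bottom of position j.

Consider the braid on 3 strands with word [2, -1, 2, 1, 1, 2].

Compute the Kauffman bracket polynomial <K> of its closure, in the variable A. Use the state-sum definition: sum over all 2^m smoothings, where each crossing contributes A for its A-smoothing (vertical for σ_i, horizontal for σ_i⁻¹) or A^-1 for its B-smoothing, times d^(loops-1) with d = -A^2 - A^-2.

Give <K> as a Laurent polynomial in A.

A^8 - A^4 + 2 - A^-4 + A^-8 - A^-12

Derivation:
Braid: s2 s1^-1 s2 s1 s1 s2 on 3 strands, 6 crossings.
Writhe w = (#positive) - (#negative) = 5 - 1 = 4.
Computing the Kauffman bracket via state sum. There are 2^6 = 64 states.
Smooth each crossing (0=||, 1=⌣⌢); contribution A^(Σ sign_k(1-2s_k)) * d^(L-1).
Tabulate the states by total A-exponent and number of loops L (A-exp: L × count):
  A^6: L=2 ×1
  A^4: L=1 ×3, L=3 ×3
  A^2: L=2 ×14, L=4 ×1
  A^0: L=1 ×10, L=3 ×10
  A^-2: L=2 ×13, L=4 ×2
  A^-4: L=3 ×6
  A^-6: L=4 ×1
Each group contributes A^e * Σ count * d^(L-1):
Powers of d = -A^2 - A^-2: d^2 = A^4 + 2 + A^-4; d^3 = -A^6 - 3*A^2 - 3*A^-2 - A^-6.
  A^6 * (d) = -A^8 - A^4
  A^4 * (3 + 3*d^2) = 3*A^8 + 9*A^4 + 3
  A^2 * (14*d + d^3) = -A^8 - 17*A^4 - 17 - A^-4
  A^0 * (10 + 10*d^2) = 10*A^4 + 30 + 10*A^-4
  A^-2 * (13*d + 2*d^3) = -2*A^4 - 19 - 19*A^-4 - 2*A^-8
  A^-4 * (6*d^2) = 6 + 12*A^-4 + 6*A^-8
  A^-6 * (d^3) = -1 - 3*A^-4 - 3*A^-8 - A^-12
Summing the groups: <K> = A^8 - A^4 + 2 - A^-4 + A^-8 - A^-12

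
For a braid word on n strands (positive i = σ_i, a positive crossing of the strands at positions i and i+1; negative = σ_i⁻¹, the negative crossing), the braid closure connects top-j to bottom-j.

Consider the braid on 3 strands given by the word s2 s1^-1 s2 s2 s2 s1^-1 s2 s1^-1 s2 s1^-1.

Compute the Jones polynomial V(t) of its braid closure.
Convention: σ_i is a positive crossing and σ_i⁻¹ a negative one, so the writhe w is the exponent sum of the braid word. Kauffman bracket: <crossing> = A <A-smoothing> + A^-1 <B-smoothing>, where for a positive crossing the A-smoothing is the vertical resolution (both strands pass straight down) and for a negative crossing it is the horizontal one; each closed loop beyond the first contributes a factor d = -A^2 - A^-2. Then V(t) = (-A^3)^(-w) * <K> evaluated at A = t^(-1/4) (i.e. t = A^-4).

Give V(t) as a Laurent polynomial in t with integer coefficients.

Braid: s2 s1^-1 s2 s2 s2 s1^-1 s2 s1^-1 s2 s1^-1 on 3 strands, 10 crossings.
Writhe w = (#positive) - (#negative) = 6 - 4 = 2.
Computing the Kauffman bracket via state sum. There are 2^10 = 1024 states.
For each crossing: s=0 is the vertical smoothing, s=1 horizontal. Crossing k contributes A^(sign_k * (1 - 2*s_k)); loop factor d = -A^2 - A^-2.
Tabulate the states by total A-exponent and number of loops L (A-exp: L × count):
  A^10: L=5 ×1
  A^8: L=4 ×10
  A^6: L=3 ×42, L=5 ×3
  A^4: L=2 ×90, L=4 ×29, L=6 ×1
  A^2: L=1 ×87, L=3 ×110, L=5 ×13
  A^0: L=2 ×179, L=4 ×71, L=6 ×2
  A^-2: L=3 ×187, L=5 ×23
  A^-4: L=4 ×117, L=6 ×3
  A^-6: L=5 ×45
  A^-8: L=6 ×10
  A^-10: L=7 ×1
Each group contributes A^e * Σ count * d^(L-1):
Powers of d = -A^2 - A^-2: d^2 = A^4 + 2 + A^-4; d^3 = -A^6 - 3*A^2 - 3*A^-2 - A^-6; d^4 = A^8 + 4*A^4 + 6 + 4*A^-4 + A^-8; d^5 = -A^10 - 5*A^6 - 10*A^2 - 10*A^-2 - 5*A^-6 - A^-10; d^6 = A^12 + 6*A^8 + 15*A^4 + 20 + 15*A^-4 + 6*A^-8 + A^-12.
  A^10 * (d^4) = A^18 + 4*A^14 + 6*A^10 + 4*A^6 + A^2
  A^8 * (10*d^3) = -10*A^14 - 30*A^10 - 30*A^6 - 10*A^2
  A^6 * (42*d^2 + 3*d^4) = 3*A^14 + 54*A^10 + 102*A^6 + 54*A^2 + 3*A^-2
  A^4 * (90*d + 29*d^3 + d^5) = -A^14 - 34*A^10 - 187*A^6 - 187*A^2 - 34*A^-2 - A^-6
  A^2 * (87 + 110*d^2 + 13*d^4) = 13*A^10 + 162*A^6 + 385*A^2 + 162*A^-2 + 13*A^-6
  A^0 * (179*d + 71*d^3 + 2*d^5) = -2*A^10 - 81*A^6 - 412*A^2 - 412*A^-2 - 81*A^-6 - 2*A^-10
  A^-2 * (187*d^2 + 23*d^4) = 23*A^6 + 279*A^2 + 512*A^-2 + 279*A^-6 + 23*A^-10
  A^-4 * (117*d^3 + 3*d^5) = -3*A^6 - 132*A^2 - 381*A^-2 - 381*A^-6 - 132*A^-10 - 3*A^-14
  A^-6 * (45*d^4) = 45*A^2 + 180*A^-2 + 270*A^-6 + 180*A^-10 + 45*A^-14
  A^-8 * (10*d^5) = -10*A^2 - 50*A^-2 - 100*A^-6 - 100*A^-10 - 50*A^-14 - 10*A^-18
  A^-10 * (d^6) = A^2 + 6*A^-2 + 15*A^-6 + 20*A^-10 + 15*A^-14 + 6*A^-18 + A^-22
Summing the groups: <K> = A^18 - 4*A^14 + 7*A^10 - 10*A^6 + 14*A^2 - 14*A^-2 + 14*A^-6 - 11*A^-10 + 7*A^-14 - 4*A^-18 + A^-22
Normalise by the writhe: (-A^3)^(-w) = (-A^3)^(-2) = A^-6, so f(A) = A^-6 * <K> = A^12 - 4*A^8 + 7*A^4 - 10 + 14*A^-4 - 14*A^-8 + 14*A^-12 - 11*A^-16 + 7*A^-20 - 4*A^-24 + A^-28.
Substitute A = t^(-1/4), i.e. A^e → t^(-e/4): V(t) = t^7 - 4*t^6 + 7*t^5 - 11*t^4 + 14*t^3 - 14*t^2 + 14*t - 10 + 7*t^-1 - 4*t^-2 + t^-3

Answer: t^7 - 4*t^6 + 7*t^5 - 11*t^4 + 14*t^3 - 14*t^2 + 14*t - 10 + 7*t^-1 - 4*t^-2 + t^-3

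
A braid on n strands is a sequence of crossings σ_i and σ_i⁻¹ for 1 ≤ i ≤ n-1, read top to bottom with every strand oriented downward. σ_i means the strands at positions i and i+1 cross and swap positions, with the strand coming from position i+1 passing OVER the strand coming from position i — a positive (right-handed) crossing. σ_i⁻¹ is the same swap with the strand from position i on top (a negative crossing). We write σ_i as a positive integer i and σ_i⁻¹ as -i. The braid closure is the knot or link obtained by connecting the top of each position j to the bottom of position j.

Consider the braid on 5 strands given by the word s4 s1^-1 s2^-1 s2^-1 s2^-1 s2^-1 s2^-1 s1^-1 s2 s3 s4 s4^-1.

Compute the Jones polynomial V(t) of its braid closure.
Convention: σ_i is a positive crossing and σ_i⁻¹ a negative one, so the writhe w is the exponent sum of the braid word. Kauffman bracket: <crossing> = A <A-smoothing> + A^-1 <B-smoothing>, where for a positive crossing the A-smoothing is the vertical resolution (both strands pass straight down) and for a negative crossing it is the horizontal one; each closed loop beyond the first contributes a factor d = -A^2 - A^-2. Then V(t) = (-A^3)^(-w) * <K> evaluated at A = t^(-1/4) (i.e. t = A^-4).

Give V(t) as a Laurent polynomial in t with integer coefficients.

t^-2 - t^-3 + 2*t^-4 - 2*t^-5 + 3*t^-6 - 2*t^-7 + t^-8 - t^-9

Derivation:
The presented braid s4 s1^-1 s2^-1 s2^-1 s2^-1 s2^-1 s2^-1 s1^-1 s2 s3 s4 s4^-1 on 5 strands reduces by inverse Markov moves (closure unchanged at each step):
  Deconjugate: the word is γ·β·γ⁻¹ with γ = s4 (prefix) and γ⁻¹ = s4^-1 (suffix); strip both.
  Destabilize: the word has the form β·s4 where s4 occurs only as the final letter (β ∈ B_4); drop it and the last strand → 4 strands.
  Destabilize: the word has the form β·s3 where s3 occurs only as the final letter (β ∈ B_3); drop it and the last strand → 3 strands.
Reduced to β = s1^-1 s2^-1 s2^-1 s2^-1 s2^-1 s2^-1 s1^-1 s2 on 3 strands, 8 crossings.
Compute on β:
Braid: s1^-1 s2^-1 s2^-1 s2^-1 s2^-1 s2^-1 s1^-1 s2 on 3 strands, 8 crossings.
Writhe w = (#positive) - (#negative) = 1 - 7 = -6.
Enumerate smoothing states for the bracket polynomial. There are 2^8 = 256 states.
For each crossing: s=0 is the vertical smoothing, s=1 horizontal. Crossing k contributes A^(sign_k * (1 - 2*s_k)); loop factor d = -A^2 - A^-2.
Tabulate the states by total A-exponent and number of loops L (A-exp: L × count):
  A^8: L=6 ×1
  A^6: L=5 ×8
  A^4: L=4 ×25, L=6 ×3
  A^2: L=3 ×40, L=5 ×15, L=7 ×1
  A^0: L=2 ×35, L=4 ×30, L=6 ×5
  A^-2: L=1 ×15, L=3 ×31, L=5 ×10
  A^-4: L=2 ×18, L=4 ×10
  A^-6: L=1 ×2, L=3 ×6
  A^-8: L=2 ×1
Each group contributes A^e * Σ count * d^(L-1):
Powers of d = -A^2 - A^-2: d^2 = A^4 + 2 + A^-4; d^3 = -A^6 - 3*A^2 - 3*A^-2 - A^-6; d^4 = A^8 + 4*A^4 + 6 + 4*A^-4 + A^-8; d^5 = -A^10 - 5*A^6 - 10*A^2 - 10*A^-2 - 5*A^-6 - A^-10; d^6 = A^12 + 6*A^8 + 15*A^4 + 20 + 15*A^-4 + 6*A^-8 + A^-12.
  A^8 * (d^5) = -A^18 - 5*A^14 - 10*A^10 - 10*A^6 - 5*A^2 - A^-2
  A^6 * (8*d^4) = 8*A^14 + 32*A^10 + 48*A^6 + 32*A^2 + 8*A^-2
  A^4 * (25*d^3 + 3*d^5) = -3*A^14 - 40*A^10 - 105*A^6 - 105*A^2 - 40*A^-2 - 3*A^-6
  A^2 * (40*d^2 + 15*d^4 + d^6) = A^14 + 21*A^10 + 115*A^6 + 190*A^2 + 115*A^-2 + 21*A^-6 + A^-10
  A^0 * (35*d + 30*d^3 + 5*d^5) = -5*A^10 - 55*A^6 - 175*A^2 - 175*A^-2 - 55*A^-6 - 5*A^-10
  A^-2 * (15 + 31*d^2 + 10*d^4) = 10*A^6 + 71*A^2 + 137*A^-2 + 71*A^-6 + 10*A^-10
  A^-4 * (18*d + 10*d^3) = -10*A^2 - 48*A^-2 - 48*A^-6 - 10*A^-10
  A^-6 * (2 + 6*d^2) = 6*A^-2 + 14*A^-6 + 6*A^-10
  A^-8 * (d) = -A^-6 - A^-10
Summing the groups: <K> = -A^18 + A^14 - 2*A^10 + 3*A^6 - 2*A^2 + 2*A^-2 - A^-6 + A^-10
Normalise by the writhe: (-A^3)^(-w) = (-A^3)^(6) = A^18, so f(A) = A^18 * <K> = -A^36 + A^32 - 2*A^28 + 3*A^24 - 2*A^20 + 2*A^16 - A^12 + A^8.
Substitute A = t^(-1/4), i.e. A^e → t^(-e/4): V(t) = t^-2 - t^-3 + 2*t^-4 - 2*t^-5 + 3*t^-6 - 2*t^-7 + t^-8 - t^-9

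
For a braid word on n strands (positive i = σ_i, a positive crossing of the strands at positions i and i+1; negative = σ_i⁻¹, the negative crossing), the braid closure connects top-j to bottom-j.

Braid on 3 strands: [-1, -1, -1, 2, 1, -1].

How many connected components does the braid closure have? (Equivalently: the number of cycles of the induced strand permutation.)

1

Derivation:
Track the strand permutation on 3 strands, starting from identity.
  step 1: s1^-1 swaps positions 1,2 -> [2 1 3]
  step 2: s1^-1 swaps positions 1,2 -> [1 2 3]
  step 3: s1^-1 swaps positions 1,2 -> [2 1 3]
  step 4: s2 swaps positions 2,3 -> [2 3 1]
  step 5: s1 swaps positions 1,2 -> [3 2 1]
  step 6: s1^-1 swaps positions 1,2 -> [2 3 1]
Final permutation (position -> original strand): [2 3 1]
Closure components = cycle count of this permutation = 1.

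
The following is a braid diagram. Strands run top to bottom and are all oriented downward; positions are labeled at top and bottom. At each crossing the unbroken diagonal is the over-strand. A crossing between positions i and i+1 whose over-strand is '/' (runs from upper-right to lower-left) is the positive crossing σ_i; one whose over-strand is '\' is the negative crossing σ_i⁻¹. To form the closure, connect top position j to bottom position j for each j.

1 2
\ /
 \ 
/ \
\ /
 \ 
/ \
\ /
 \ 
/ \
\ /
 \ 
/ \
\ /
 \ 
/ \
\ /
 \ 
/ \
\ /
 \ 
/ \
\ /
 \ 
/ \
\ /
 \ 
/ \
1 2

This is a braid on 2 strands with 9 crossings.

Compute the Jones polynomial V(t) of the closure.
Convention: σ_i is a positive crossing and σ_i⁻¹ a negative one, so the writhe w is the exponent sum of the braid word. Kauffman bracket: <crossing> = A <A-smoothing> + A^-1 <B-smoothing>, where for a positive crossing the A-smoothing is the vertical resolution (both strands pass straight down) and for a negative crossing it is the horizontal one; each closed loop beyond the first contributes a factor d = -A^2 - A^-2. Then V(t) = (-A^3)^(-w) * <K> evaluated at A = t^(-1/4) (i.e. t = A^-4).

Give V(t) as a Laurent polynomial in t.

t^-4 + t^-6 - t^-7 + t^-8 - t^-9 + t^-10 - t^-11 + t^-12 - t^-13

Derivation:
Reading the diagram top to bottom ('/'-over between positions i,i+1 = s_i, '\'-over = s_i^-1): braid word = s1^-1 s1^-1 s1^-1 s1^-1 s1^-1 s1^-1 s1^-1 s1^-1 s1^-1.
Braid: s1^-1 s1^-1 s1^-1 s1^-1 s1^-1 s1^-1 s1^-1 s1^-1 s1^-1 on 2 strands, 9 crossings.
Writhe w = (#positive) - (#negative) = 0 - 9 = -9.
Computing the Kauffman bracket via state sum. There are 2^9 = 512 states.
Each crossing splits two ways (0=vertical, 1=horizontal). The state's weight is A^(#A-smoothings - #B-smoothings) * d^(loops - 1).
Tabulate the states by total A-exponent and number of loops L (A-exp: L × count):
  A^9: L=9 ×1
  A^7: L=8 ×9
  A^5: L=7 ×36
  A^3: L=6 ×84
  A^1: L=5 ×126
  A^-1: L=4 ×126
  A^-3: L=3 ×84
  A^-5: L=2 ×36
  A^-7: L=1 ×9
  A^-9: L=2 ×1
Each group contributes A^e * Σ count * d^(L-1):
Powers of d = -A^2 - A^-2: d^2 = A^4 + 2 + A^-4; d^3 = -A^6 - 3*A^2 - 3*A^-2 - A^-6; d^4 = A^8 + 4*A^4 + 6 + 4*A^-4 + A^-8; d^5 = -A^10 - 5*A^6 - 10*A^2 - 10*A^-2 - 5*A^-6 - A^-10; d^6 = A^12 + 6*A^8 + 15*A^4 + 20 + 15*A^-4 + 6*A^-8 + A^-12; d^7 = -A^14 - 7*A^10 - 21*A^6 - 35*A^2 - 35*A^-2 - 21*A^-6 - 7*A^-10 - A^-14; d^8 = A^16 + 8*A^12 + 28*A^8 + 56*A^4 + 70 + 56*A^-4 + 28*A^-8 + 8*A^-12 + A^-16.
  A^9 * (d^8) = A^25 + 8*A^21 + 28*A^17 + 56*A^13 + 70*A^9 + 56*A^5 + 28*A + 8*A^-3 + A^-7
  A^7 * (9*d^7) = -9*A^21 - 63*A^17 - 189*A^13 - 315*A^9 - 315*A^5 - 189*A - 63*A^-3 - 9*A^-7
  A^5 * (36*d^6) = 36*A^17 + 216*A^13 + 540*A^9 + 720*A^5 + 540*A + 216*A^-3 + 36*A^-7
  A^3 * (84*d^5) = -84*A^13 - 420*A^9 - 840*A^5 - 840*A - 420*A^-3 - 84*A^-7
  A^1 * (126*d^4) = 126*A^9 + 504*A^5 + 756*A + 504*A^-3 + 126*A^-7
  A^-1 * (126*d^3) = -126*A^5 - 378*A - 378*A^-3 - 126*A^-7
  A^-3 * (84*d^2) = 84*A + 168*A^-3 + 84*A^-7
  A^-5 * (36*d) = -36*A^-3 - 36*A^-7
  A^-7 * (9) = 9*A^-7
  A^-9 * (d) = -A^-7 - A^-11
Summing the groups: <K> = A^25 - A^21 + A^17 - A^13 + A^9 - A^5 + A - A^-3 - A^-11
Normalise by the writhe: (-A^3)^(-w) = (-A^3)^(9) = -A^27, so f(A) = -A^27 * <K> = -A^52 + A^48 - A^44 + A^40 - A^36 + A^32 - A^28 + A^24 + A^16.
Substitute A = t^(-1/4), i.e. A^e → t^(-e/4): V(t) = t^-4 + t^-6 - t^-7 + t^-8 - t^-9 + t^-10 - t^-11 + t^-12 - t^-13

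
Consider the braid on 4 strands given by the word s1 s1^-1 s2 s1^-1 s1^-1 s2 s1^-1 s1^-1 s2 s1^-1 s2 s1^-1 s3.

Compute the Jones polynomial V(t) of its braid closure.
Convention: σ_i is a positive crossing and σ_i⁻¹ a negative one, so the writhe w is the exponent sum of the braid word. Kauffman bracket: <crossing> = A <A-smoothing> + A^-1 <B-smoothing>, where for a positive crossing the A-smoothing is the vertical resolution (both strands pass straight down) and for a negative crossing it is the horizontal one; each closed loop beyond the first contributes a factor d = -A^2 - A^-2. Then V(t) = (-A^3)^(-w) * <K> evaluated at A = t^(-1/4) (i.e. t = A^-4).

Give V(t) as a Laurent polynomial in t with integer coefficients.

t^3 - 4*t^2 + 8*t - 11 + 15*t^-1 - 16*t^-2 + 15*t^-3 - 12*t^-4 + 8*t^-5 - 4*t^-6 + t^-7

Derivation:
The presented braid s1 s1^-1 s2 s1^-1 s1^-1 s2 s1^-1 s1^-1 s2 s1^-1 s2 s1^-1 s3 on 4 strands reduces by inverse Markov moves (closure unchanged at each step):
  Destabilize: the word has the form β·s3 where s3 occurs only as the final letter (β ∈ B_3); drop it and the last strand → 3 strands.
  Deconjugate: the word is γ·β·γ⁻¹ with γ = s1 (prefix) and γ⁻¹ = s1^-1 (suffix); strip both.
Reduced to β = s1^-1 s2 s1^-1 s1^-1 s2 s1^-1 s1^-1 s2 s1^-1 s2 on 3 strands, 10 crossings.
Compute on β:
Braid: s1^-1 s2 s1^-1 s1^-1 s2 s1^-1 s1^-1 s2 s1^-1 s2 on 3 strands, 10 crossings.
Writhe w = (#positive) - (#negative) = 4 - 6 = -2.
Computing the Kauffman bracket via state sum. There are 2^10 = 1024 states.
Each crossing splits two ways (0=vertical, 1=horizontal). The state's weight is A^(#A-smoothings - #B-smoothings) * d^(loops - 1).
Tabulate the states by total A-exponent and number of loops L (A-exp: L × count):
  A^10: L=7 ×1
  A^8: L=6 ×10
  A^6: L=5 ×45
  A^4: L=4 ×118, L=6 ×2
  A^2: L=3 ×193, L=5 ×17
  A^0: L=2 ×192, L=4 ×59, L=6 ×1
  A^-2: L=1 ×95, L=3 ×108, L=5 ×7
  A^-4: L=2 ×95, L=4 ×25
  A^-6: L=3 ×43, L=5 ×2
  A^-8: L=4 ×10
  A^-10: L=5 ×1
Each group contributes A^e * Σ count * d^(L-1):
Powers of d = -A^2 - A^-2: d^2 = A^4 + 2 + A^-4; d^3 = -A^6 - 3*A^2 - 3*A^-2 - A^-6; d^4 = A^8 + 4*A^4 + 6 + 4*A^-4 + A^-8; d^5 = -A^10 - 5*A^6 - 10*A^2 - 10*A^-2 - 5*A^-6 - A^-10; d^6 = A^12 + 6*A^8 + 15*A^4 + 20 + 15*A^-4 + 6*A^-8 + A^-12.
  A^10 * (d^6) = A^22 + 6*A^18 + 15*A^14 + 20*A^10 + 15*A^6 + 6*A^2 + A^-2
  A^8 * (10*d^5) = -10*A^18 - 50*A^14 - 100*A^10 - 100*A^6 - 50*A^2 - 10*A^-2
  A^6 * (45*d^4) = 45*A^14 + 180*A^10 + 270*A^6 + 180*A^2 + 45*A^-2
  A^4 * (118*d^3 + 2*d^5) = -2*A^14 - 128*A^10 - 374*A^6 - 374*A^2 - 128*A^-2 - 2*A^-6
  A^2 * (193*d^2 + 17*d^4) = 17*A^10 + 261*A^6 + 488*A^2 + 261*A^-2 + 17*A^-6
  A^0 * (192*d + 59*d^3 + d^5) = -A^10 - 64*A^6 - 379*A^2 - 379*A^-2 - 64*A^-6 - A^-10
  A^-2 * (95 + 108*d^2 + 7*d^4) = 7*A^6 + 136*A^2 + 353*A^-2 + 136*A^-6 + 7*A^-10
  A^-4 * (95*d + 25*d^3) = -25*A^2 - 170*A^-2 - 170*A^-6 - 25*A^-10
  A^-6 * (43*d^2 + 2*d^4) = 2*A^2 + 51*A^-2 + 98*A^-6 + 51*A^-10 + 2*A^-14
  A^-8 * (10*d^3) = -10*A^-2 - 30*A^-6 - 30*A^-10 - 10*A^-14
  A^-10 * (d^4) = A^-2 + 4*A^-6 + 6*A^-10 + 4*A^-14 + A^-18
Summing the groups: <K> = A^22 - 4*A^18 + 8*A^14 - 12*A^10 + 15*A^6 - 16*A^2 + 15*A^-2 - 11*A^-6 + 8*A^-10 - 4*A^-14 + A^-18
Normalise by the writhe: (-A^3)^(-w) = (-A^3)^(2) = A^6, so f(A) = A^6 * <K> = A^28 - 4*A^24 + 8*A^20 - 12*A^16 + 15*A^12 - 16*A^8 + 15*A^4 - 11 + 8*A^-4 - 4*A^-8 + A^-12.
Substitute A = t^(-1/4), i.e. A^e → t^(-e/4): V(t) = t^3 - 4*t^2 + 8*t - 11 + 15*t^-1 - 16*t^-2 + 15*t^-3 - 12*t^-4 + 8*t^-5 - 4*t^-6 + t^-7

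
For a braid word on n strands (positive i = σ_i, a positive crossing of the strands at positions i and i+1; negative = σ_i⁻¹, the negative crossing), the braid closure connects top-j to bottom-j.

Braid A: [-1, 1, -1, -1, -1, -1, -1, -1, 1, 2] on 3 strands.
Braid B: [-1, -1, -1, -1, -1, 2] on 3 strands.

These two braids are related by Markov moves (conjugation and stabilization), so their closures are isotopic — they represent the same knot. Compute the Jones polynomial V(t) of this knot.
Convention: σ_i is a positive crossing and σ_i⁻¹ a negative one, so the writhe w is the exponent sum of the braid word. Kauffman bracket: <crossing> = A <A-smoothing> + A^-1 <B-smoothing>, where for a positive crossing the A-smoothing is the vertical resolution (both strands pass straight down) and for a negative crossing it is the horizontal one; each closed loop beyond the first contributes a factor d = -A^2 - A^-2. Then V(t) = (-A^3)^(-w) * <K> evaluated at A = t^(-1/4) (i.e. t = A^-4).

Markov-equivalent braids have isotopic closures, hence identical knot invariants. Strip the Markov moves from each word to reach a common short braid β, then compute V(t) once on β.
Braid A: s1^-1 s1 s1^-1 s1^-1 s1^-1 s1^-1 s1^-1 s1^-1 s1 s2 on 3 strands reduces by inverse Markov moves (closure unchanged at each step):
  Destabilize: the word has the form β·s2 where s2 occurs only as the final letter (β ∈ B_2); drop it and the last strand → 2 strands.
  Deconjugate: the word is γ·β·γ⁻¹ with γ = s1^-1 s1 (prefix) and γ⁻¹ = s1^-1 s1 (suffix); strip both.
Reduced to β = s1^-1 s1^-1 s1^-1 s1^-1 s1^-1 on 2 strands, 5 crossings.
Braid B: s1^-1 s1^-1 s1^-1 s1^-1 s1^-1 s2 on 3 strands reduces by inverse Markov moves (closure unchanged at each step):
  Destabilize: the word has the form β·s2 where s2 occurs only as the final letter (β ∈ B_2); drop it and the last strand → 2 strands.
Reduced to β = s1^-1 s1^-1 s1^-1 s1^-1 s1^-1 on 2 strands, 5 crossings.
Both give the same β = s1^-1 s1^-1 s1^-1 s1^-1 s1^-1 on 2 strands, so one state sum suffices:
Braid: s1^-1 s1^-1 s1^-1 s1^-1 s1^-1 on 2 strands, 5 crossings.
Writhe w = (#positive) - (#negative) = 0 - 5 = -5.
Computing the Kauffman bracket via state sum. There are 2^5 = 32 states.
For each crossing: s=0 is the vertical smoothing, s=1 horizontal. Crossing k contributes A^(sign_k * (1 - 2*s_k)); loop factor d = -A^2 - A^-2.
  state 00000: A-exp=-5, loops=2, term = A^-5 * d^1
  state 00001: A-exp=-3, loops=1, term = A^-3 * d^0
  state 00010: A-exp=-3, loops=1, term = A^-3 * d^0
  state 00011: A-exp=-1, loops=2, term = A^-1 * d^1
  state 00100: A-exp=-3, loops=1, term = A^-3 * d^0
  state 00101: A-exp=-1, loops=2, term = A^-1 * d^1
  state 00110: A-exp=-1, loops=2, term = A^-1 * d^1
  state 00111: A-exp=+1, loops=3, term = A^1 * d^2
  state 01000: A-exp=-3, loops=1, term = A^-3 * d^0
  state 01001: A-exp=-1, loops=2, term = A^-1 * d^1
  state 01010: A-exp=-1, loops=2, term = A^-1 * d^1
  state 01011: A-exp=+1, loops=3, term = A^1 * d^2
  state 01100: A-exp=-1, loops=2, term = A^-1 * d^1
  state 01101: A-exp=+1, loops=3, term = A^1 * d^2
  state 01110: A-exp=+1, loops=3, term = A^1 * d^2
  state 01111: A-exp=+3, loops=4, term = A^3 * d^3
  state 10000: A-exp=-3, loops=1, term = A^-3 * d^0
  state 10001: A-exp=-1, loops=2, term = A^-1 * d^1
  state 10010: A-exp=-1, loops=2, term = A^-1 * d^1
  state 10011: A-exp=+1, loops=3, term = A^1 * d^2
  state 10100: A-exp=-1, loops=2, term = A^-1 * d^1
  state 10101: A-exp=+1, loops=3, term = A^1 * d^2
  state 10110: A-exp=+1, loops=3, term = A^1 * d^2
  state 10111: A-exp=+3, loops=4, term = A^3 * d^3
  state 11000: A-exp=-1, loops=2, term = A^-1 * d^1
  state 11001: A-exp=+1, loops=3, term = A^1 * d^2
  state 11010: A-exp=+1, loops=3, term = A^1 * d^2
  state 11011: A-exp=+3, loops=4, term = A^3 * d^3
  state 11100: A-exp=+1, loops=3, term = A^1 * d^2
  state 11101: A-exp=+3, loops=4, term = A^3 * d^3
  state 11110: A-exp=+3, loops=4, term = A^3 * d^3
  state 11111: A-exp=+5, loops=5, term = A^5 * d^4
Collect the terms by A-exponent (count of states per loop number):
Powers of d = -A^2 - A^-2: d^2 = A^4 + 2 + A^-4; d^3 = -A^6 - 3*A^2 - 3*A^-2 - A^-6; d^4 = A^8 + 4*A^4 + 6 + 4*A^-4 + A^-8.
  A^5 * (d^4) = A^13 + 4*A^9 + 6*A^5 + 4*A + A^-3
  A^3 * (5*d^3) = -5*A^9 - 15*A^5 - 15*A - 5*A^-3
  A^1 * (10*d^2) = 10*A^5 + 20*A + 10*A^-3
  A^-1 * (10*d) = -10*A - 10*A^-3
  A^-3 * (5) = 5*A^-3
  A^-5 * (d) = -A^-3 - A^-7
Summing the groups: <K> = A^13 - A^9 + A^5 - A - A^-7
Normalise by the writhe: (-A^3)^(-w) = (-A^3)^(5) = -A^15, so f(A) = -A^15 * <K> = -A^28 + A^24 - A^20 + A^16 + A^8.
Substitute A = t^(-1/4), i.e. A^e → t^(-e/4): V(t) = t^-2 + t^-4 - t^-5 + t^-6 - t^-7

Answer: t^-2 + t^-4 - t^-5 + t^-6 - t^-7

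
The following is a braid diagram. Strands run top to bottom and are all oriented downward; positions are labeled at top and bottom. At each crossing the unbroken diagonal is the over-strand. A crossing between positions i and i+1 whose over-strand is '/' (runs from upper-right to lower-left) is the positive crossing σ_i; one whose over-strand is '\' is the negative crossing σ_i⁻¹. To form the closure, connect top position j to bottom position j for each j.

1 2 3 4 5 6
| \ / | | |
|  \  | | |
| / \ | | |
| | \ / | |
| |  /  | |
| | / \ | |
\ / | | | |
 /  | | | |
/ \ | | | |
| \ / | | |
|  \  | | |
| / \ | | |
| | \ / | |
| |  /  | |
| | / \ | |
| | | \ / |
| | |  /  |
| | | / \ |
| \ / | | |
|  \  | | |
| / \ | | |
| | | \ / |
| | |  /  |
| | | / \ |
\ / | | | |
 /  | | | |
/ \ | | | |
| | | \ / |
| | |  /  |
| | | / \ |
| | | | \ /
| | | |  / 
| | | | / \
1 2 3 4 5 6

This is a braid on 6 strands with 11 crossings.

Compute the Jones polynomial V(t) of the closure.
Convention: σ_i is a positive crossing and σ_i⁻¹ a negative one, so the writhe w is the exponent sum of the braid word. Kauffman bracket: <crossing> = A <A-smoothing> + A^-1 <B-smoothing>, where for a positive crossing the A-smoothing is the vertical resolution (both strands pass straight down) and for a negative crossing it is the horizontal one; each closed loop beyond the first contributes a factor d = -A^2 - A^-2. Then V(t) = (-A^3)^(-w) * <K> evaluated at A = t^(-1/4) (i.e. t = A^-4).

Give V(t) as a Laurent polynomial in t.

Reading the diagram top to bottom ('/'-over between positions i,i+1 = s_i, '\'-over = s_i^-1): braid word = s2^-1 s3 s1 s2^-1 s3 s4 s2^-1 s4 s1 s4 s5.
The presented braid s2^-1 s3 s1 s2^-1 s3 s4 s2^-1 s4 s1 s4 s5 on 6 strands reduces by inverse Markov moves (closure unchanged at each step):
  Destabilize: the word has the form β·s5 where s5 occurs only as the final letter (β ∈ B_5); drop it and the last strand → 5 strands.
Reduced to β = s2^-1 s3 s1 s2^-1 s3 s4 s2^-1 s4 s1 s4 on 5 strands, 10 crossings.
Compute on β:
Braid: s2^-1 s3 s1 s2^-1 s3 s4 s2^-1 s4 s1 s4 on 5 strands, 10 crossings.
Writhe w = (#positive) - (#negative) = 7 - 3 = 4.
State-sum expansion of <K>. There are 2^10 = 1024 states.
Each crossing splits two ways (0=vertical, 1=horizontal). The state's weight is A^(#A-smoothings - #B-smoothings) * d^(loops - 1).
Tabulate the states by total A-exponent and number of loops L (A-exp: L × count):
  A^10: L=6 ×1
  A^8: L=5 ×10
  A^6: L=4 ×42, L=6 ×3
  A^4: L=3 ×95, L=5 ×24, L=7 ×1
  A^2: L=2 ×117, L=4 ×86, L=6 ×7
  A^0: L=1 ×63, L=3 ×157, L=5 ×32
  A^-2: L=2 ×120, L=4 ×87, L=6 ×3
  A^-4: L=3 ×99, L=5 ×21
  A^-6: L=4 ×43, L=6 ×2
  A^-8: L=5 ×10
  A^-10: L=6 ×1
Each group contributes A^e * Σ count * d^(L-1):
Powers of d = -A^2 - A^-2: d^2 = A^4 + 2 + A^-4; d^3 = -A^6 - 3*A^2 - 3*A^-2 - A^-6; d^4 = A^8 + 4*A^4 + 6 + 4*A^-4 + A^-8; d^5 = -A^10 - 5*A^6 - 10*A^2 - 10*A^-2 - 5*A^-6 - A^-10; d^6 = A^12 + 6*A^8 + 15*A^4 + 20 + 15*A^-4 + 6*A^-8 + A^-12.
  A^10 * (d^5) = -A^20 - 5*A^16 - 10*A^12 - 10*A^8 - 5*A^4 - 1
  A^8 * (10*d^4) = 10*A^16 + 40*A^12 + 60*A^8 + 40*A^4 + 10
  A^6 * (42*d^3 + 3*d^5) = -3*A^16 - 57*A^12 - 156*A^8 - 156*A^4 - 57 - 3*A^-4
  A^4 * (95*d^2 + 24*d^4 + d^6) = A^16 + 30*A^12 + 206*A^8 + 354*A^4 + 206 + 30*A^-4 + A^-8
  A^2 * (117*d + 86*d^3 + 7*d^5) = -7*A^12 - 121*A^8 - 445*A^4 - 445 - 121*A^-4 - 7*A^-8
  A^0 * (63 + 157*d^2 + 32*d^4) = 32*A^8 + 285*A^4 + 569 + 285*A^-4 + 32*A^-8
  A^-2 * (120*d + 87*d^3 + 3*d^5) = -3*A^8 - 102*A^4 - 411 - 411*A^-4 - 102*A^-8 - 3*A^-12
  A^-4 * (99*d^2 + 21*d^4) = 21*A^4 + 183 + 324*A^-4 + 183*A^-8 + 21*A^-12
  A^-6 * (43*d^3 + 2*d^5) = -2*A^4 - 53 - 149*A^-4 - 149*A^-8 - 53*A^-12 - 2*A^-16
  A^-8 * (10*d^4) = 10 + 40*A^-4 + 60*A^-8 + 40*A^-12 + 10*A^-16
  A^-10 * (d^5) = -1 - 5*A^-4 - 10*A^-8 - 10*A^-12 - 5*A^-16 - A^-20
Summing the groups: <K> = -A^20 + 3*A^16 - 4*A^12 + 8*A^8 - 10*A^4 + 10 - 10*A^-4 + 8*A^-8 - 5*A^-12 + 3*A^-16 - A^-20
Normalise by the writhe: (-A^3)^(-w) = (-A^3)^(-4) = A^-12, so f(A) = A^-12 * <K> = -A^8 + 3*A^4 - 4 + 8*A^-4 - 10*A^-8 + 10*A^-12 - 10*A^-16 + 8*A^-20 - 5*A^-24 + 3*A^-28 - A^-32.
Substitute A = t^(-1/4), i.e. A^e → t^(-e/4): V(t) = -t^8 + 3*t^7 - 5*t^6 + 8*t^5 - 10*t^4 + 10*t^3 - 10*t^2 + 8*t - 4 + 3*t^-1 - t^-2

Answer: -t^8 + 3*t^7 - 5*t^6 + 8*t^5 - 10*t^4 + 10*t^3 - 10*t^2 + 8*t - 4 + 3*t^-1 - t^-2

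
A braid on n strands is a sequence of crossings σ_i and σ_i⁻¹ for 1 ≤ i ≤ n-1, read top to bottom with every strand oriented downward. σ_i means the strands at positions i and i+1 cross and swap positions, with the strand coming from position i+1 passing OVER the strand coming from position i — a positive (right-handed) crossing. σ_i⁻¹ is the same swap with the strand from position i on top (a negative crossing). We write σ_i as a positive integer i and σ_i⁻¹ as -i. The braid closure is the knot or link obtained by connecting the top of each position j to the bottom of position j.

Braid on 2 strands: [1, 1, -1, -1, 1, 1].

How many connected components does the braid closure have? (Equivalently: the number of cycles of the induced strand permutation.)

Track the strand permutation on 2 strands, starting from identity.
  step 1: s1 swaps positions 1,2 -> [2 1]
  step 2: s1 swaps positions 1,2 -> [1 2]
  step 3: s1^-1 swaps positions 1,2 -> [2 1]
  step 4: s1^-1 swaps positions 1,2 -> [1 2]
  step 5: s1 swaps positions 1,2 -> [2 1]
  step 6: s1 swaps positions 1,2 -> [1 2]
Final permutation (position -> original strand): [1 2]
Closure components = cycle count of this permutation = 2.

Answer: 2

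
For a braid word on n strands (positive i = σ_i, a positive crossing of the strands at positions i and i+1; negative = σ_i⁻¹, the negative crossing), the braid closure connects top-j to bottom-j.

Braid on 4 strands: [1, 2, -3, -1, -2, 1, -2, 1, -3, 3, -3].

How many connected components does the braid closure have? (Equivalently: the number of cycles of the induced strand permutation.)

Track the strand permutation on 4 strands, starting from identity.
  step 1: s1 swaps positions 1,2 -> [2 1 3 4]
  step 2: s2 swaps positions 2,3 -> [2 3 1 4]
  step 3: s3^-1 swaps positions 3,4 -> [2 3 4 1]
  step 4: s1^-1 swaps positions 1,2 -> [3 2 4 1]
  step 5: s2^-1 swaps positions 2,3 -> [3 4 2 1]
  step 6: s1 swaps positions 1,2 -> [4 3 2 1]
  step 7: s2^-1 swaps positions 2,3 -> [4 2 3 1]
  step 8: s1 swaps positions 1,2 -> [2 4 3 1]
  step 9: s3^-1 swaps positions 3,4 -> [2 4 1 3]
  step 10: s3 swaps positions 3,4 -> [2 4 3 1]
  step 11: s3^-1 swaps positions 3,4 -> [2 4 1 3]
Final permutation (position -> original strand): [2 4 1 3]
Closure components = cycle count of this permutation = 1.

Answer: 1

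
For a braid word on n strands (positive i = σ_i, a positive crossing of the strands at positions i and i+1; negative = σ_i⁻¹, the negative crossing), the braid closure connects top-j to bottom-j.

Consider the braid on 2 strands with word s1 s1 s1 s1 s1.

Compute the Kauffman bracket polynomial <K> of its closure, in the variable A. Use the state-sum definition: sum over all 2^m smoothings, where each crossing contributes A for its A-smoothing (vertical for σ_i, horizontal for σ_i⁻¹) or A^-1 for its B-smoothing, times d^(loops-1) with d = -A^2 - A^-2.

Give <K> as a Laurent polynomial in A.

Braid: s1 s1 s1 s1 s1 on 2 strands, 5 crossings.
Writhe w = (#positive) - (#negative) = 5 - 0 = 5.
Enumerate smoothing states for the bracket polynomial. There are 2^5 = 32 states.
Smooth each crossing (0=||, 1=⌣⌢); contribution A^(Σ sign_k(1-2s_k)) * d^(L-1).
  state 00000: A-exp=+5, loops=2, term = A^5 * d^1
  state 00001: A-exp=+3, loops=1, term = A^3 * d^0
  state 00010: A-exp=+3, loops=1, term = A^3 * d^0
  state 00011: A-exp=+1, loops=2, term = A^1 * d^1
  state 00100: A-exp=+3, loops=1, term = A^3 * d^0
  state 00101: A-exp=+1, loops=2, term = A^1 * d^1
  state 00110: A-exp=+1, loops=2, term = A^1 * d^1
  state 00111: A-exp=-1, loops=3, term = A^-1 * d^2
  state 01000: A-exp=+3, loops=1, term = A^3 * d^0
  state 01001: A-exp=+1, loops=2, term = A^1 * d^1
  state 01010: A-exp=+1, loops=2, term = A^1 * d^1
  state 01011: A-exp=-1, loops=3, term = A^-1 * d^2
  state 01100: A-exp=+1, loops=2, term = A^1 * d^1
  state 01101: A-exp=-1, loops=3, term = A^-1 * d^2
  state 01110: A-exp=-1, loops=3, term = A^-1 * d^2
  state 01111: A-exp=-3, loops=4, term = A^-3 * d^3
  state 10000: A-exp=+3, loops=1, term = A^3 * d^0
  state 10001: A-exp=+1, loops=2, term = A^1 * d^1
  state 10010: A-exp=+1, loops=2, term = A^1 * d^1
  state 10011: A-exp=-1, loops=3, term = A^-1 * d^2
  state 10100: A-exp=+1, loops=2, term = A^1 * d^1
  state 10101: A-exp=-1, loops=3, term = A^-1 * d^2
  state 10110: A-exp=-1, loops=3, term = A^-1 * d^2
  state 10111: A-exp=-3, loops=4, term = A^-3 * d^3
  state 11000: A-exp=+1, loops=2, term = A^1 * d^1
  state 11001: A-exp=-1, loops=3, term = A^-1 * d^2
  state 11010: A-exp=-1, loops=3, term = A^-1 * d^2
  state 11011: A-exp=-3, loops=4, term = A^-3 * d^3
  state 11100: A-exp=-1, loops=3, term = A^-1 * d^2
  state 11101: A-exp=-3, loops=4, term = A^-3 * d^3
  state 11110: A-exp=-3, loops=4, term = A^-3 * d^3
  state 11111: A-exp=-5, loops=5, term = A^-5 * d^4
Collect the terms by A-exponent (count of states per loop number):
Powers of d = -A^2 - A^-2: d^2 = A^4 + 2 + A^-4; d^3 = -A^6 - 3*A^2 - 3*A^-2 - A^-6; d^4 = A^8 + 4*A^4 + 6 + 4*A^-4 + A^-8.
  A^5 * (d) = -A^7 - A^3
  A^3 * (5) = 5*A^3
  A^1 * (10*d) = -10*A^3 - 10*A^-1
  A^-1 * (10*d^2) = 10*A^3 + 20*A^-1 + 10*A^-5
  A^-3 * (5*d^3) = -5*A^3 - 15*A^-1 - 15*A^-5 - 5*A^-9
  A^-5 * (d^4) = A^3 + 4*A^-1 + 6*A^-5 + 4*A^-9 + A^-13
Summing the groups: <K> = -A^7 - A^-1 + A^-5 - A^-9 + A^-13

Answer: -A^7 - A^-1 + A^-5 - A^-9 + A^-13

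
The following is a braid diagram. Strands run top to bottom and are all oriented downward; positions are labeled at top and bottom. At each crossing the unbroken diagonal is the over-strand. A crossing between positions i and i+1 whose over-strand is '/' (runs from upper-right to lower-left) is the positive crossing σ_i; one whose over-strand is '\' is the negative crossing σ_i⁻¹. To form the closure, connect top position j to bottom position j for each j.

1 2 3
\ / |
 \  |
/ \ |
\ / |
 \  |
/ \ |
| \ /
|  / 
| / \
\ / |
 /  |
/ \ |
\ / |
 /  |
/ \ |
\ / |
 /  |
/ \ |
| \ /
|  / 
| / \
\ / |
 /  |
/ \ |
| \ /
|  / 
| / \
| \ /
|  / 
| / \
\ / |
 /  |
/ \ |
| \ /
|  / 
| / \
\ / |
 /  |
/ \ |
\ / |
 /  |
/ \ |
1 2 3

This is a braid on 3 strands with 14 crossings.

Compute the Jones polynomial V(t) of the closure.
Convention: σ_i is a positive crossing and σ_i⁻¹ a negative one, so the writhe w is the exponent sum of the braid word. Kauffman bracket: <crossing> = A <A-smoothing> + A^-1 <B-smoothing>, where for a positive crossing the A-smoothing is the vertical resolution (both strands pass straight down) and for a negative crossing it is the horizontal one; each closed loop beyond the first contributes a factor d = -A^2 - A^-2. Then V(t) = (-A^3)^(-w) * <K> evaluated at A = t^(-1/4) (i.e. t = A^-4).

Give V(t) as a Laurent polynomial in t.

Reading the diagram top to bottom ('/'-over between positions i,i+1 = s_i, '\'-over = s_i^-1): braid word = s1^-1 s1^-1 s2 s1 s1 s1 s2 s1 s2 s2 s1 s2 s1 s1.
The presented braid s1^-1 s1^-1 s2 s1 s1 s1 s2 s1 s2 s2 s1 s2 s1 s1 on 3 strands reduces by inverse Markov moves (closure unchanged at each step):
  Deconjugate: the word is γ·β·γ⁻¹ with γ = s1^-1 s1^-1 (prefix) and γ⁻¹ = s1 s1 (suffix); strip both.
Reduced to β = s2 s1 s1 s1 s2 s1 s2 s2 s1 s2 on 3 strands, 10 crossings.
Compute on β:
Braid: s2 s1 s1 s1 s2 s1 s2 s2 s1 s2 on 3 strands, 10 crossings.
Writhe w = (#positive) - (#negative) = 10 - 0 = 10.
State-sum expansion of <K>. There are 2^10 = 1024 states.
For each crossing: s=0 is the vertical smoothing, s=1 horizontal. Crossing k contributes A^(sign_k * (1 - 2*s_k)); loop factor d = -A^2 - A^-2.
Tabulate the states by total A-exponent and number of loops L (A-exp: L × count):
  A^10: L=3 ×1
  A^8: L=2 ×10
  A^6: L=1 ×25, L=3 ×20
  A^4: L=2 ×100, L=4 ×20
  A^2: L=1 ×36, L=3 ×164, L=5 ×10
  A^0: L=2 ×108, L=4 ×142, L=6 ×2
  A^-2: L=1 ×12, L=3 ×129, L=5 ×69
  A^-4: L=2 ×24, L=4 ×78, L=6 ×18
  A^-6: L=3 ×19, L=5 ×24, L=7 ×2
  A^-8: L=4 ×7, L=6 ×3
  A^-10: L=5 ×1
Each group contributes A^e * Σ count * d^(L-1):
Powers of d = -A^2 - A^-2: d^2 = A^4 + 2 + A^-4; d^3 = -A^6 - 3*A^2 - 3*A^-2 - A^-6; d^4 = A^8 + 4*A^4 + 6 + 4*A^-4 + A^-8; d^5 = -A^10 - 5*A^6 - 10*A^2 - 10*A^-2 - 5*A^-6 - A^-10; d^6 = A^12 + 6*A^8 + 15*A^4 + 20 + 15*A^-4 + 6*A^-8 + A^-12.
  A^10 * (d^2) = A^14 + 2*A^10 + A^6
  A^8 * (10*d) = -10*A^10 - 10*A^6
  A^6 * (25 + 20*d^2) = 20*A^10 + 65*A^6 + 20*A^2
  A^4 * (100*d + 20*d^3) = -20*A^10 - 160*A^6 - 160*A^2 - 20*A^-2
  A^2 * (36 + 164*d^2 + 10*d^4) = 10*A^10 + 204*A^6 + 424*A^2 + 204*A^-2 + 10*A^-6
  A^0 * (108*d + 142*d^3 + 2*d^5) = -2*A^10 - 152*A^6 - 554*A^2 - 554*A^-2 - 152*A^-6 - 2*A^-10
  A^-2 * (12 + 129*d^2 + 69*d^4) = 69*A^6 + 405*A^2 + 684*A^-2 + 405*A^-6 + 69*A^-10
  A^-4 * (24*d + 78*d^3 + 18*d^5) = -18*A^6 - 168*A^2 - 438*A^-2 - 438*A^-6 - 168*A^-10 - 18*A^-14
  A^-6 * (19*d^2 + 24*d^4 + 2*d^6) = 2*A^6 + 36*A^2 + 145*A^-2 + 222*A^-6 + 145*A^-10 + 36*A^-14 + 2*A^-18
  A^-8 * (7*d^3 + 3*d^5) = -3*A^2 - 22*A^-2 - 51*A^-6 - 51*A^-10 - 22*A^-14 - 3*A^-18
  A^-10 * (d^4) = A^-2 + 4*A^-6 + 6*A^-10 + 4*A^-14 + A^-18
Summing the groups: <K> = A^14 + A^6 - A^-10
Normalise by the writhe: (-A^3)^(-w) = (-A^3)^(-10) = A^-30, so f(A) = A^-30 * <K> = A^-16 + A^-24 - A^-40.
Substitute A = t^(-1/4), i.e. A^e → t^(-e/4): V(t) = -t^10 + t^6 + t^4

Answer: -t^10 + t^6 + t^4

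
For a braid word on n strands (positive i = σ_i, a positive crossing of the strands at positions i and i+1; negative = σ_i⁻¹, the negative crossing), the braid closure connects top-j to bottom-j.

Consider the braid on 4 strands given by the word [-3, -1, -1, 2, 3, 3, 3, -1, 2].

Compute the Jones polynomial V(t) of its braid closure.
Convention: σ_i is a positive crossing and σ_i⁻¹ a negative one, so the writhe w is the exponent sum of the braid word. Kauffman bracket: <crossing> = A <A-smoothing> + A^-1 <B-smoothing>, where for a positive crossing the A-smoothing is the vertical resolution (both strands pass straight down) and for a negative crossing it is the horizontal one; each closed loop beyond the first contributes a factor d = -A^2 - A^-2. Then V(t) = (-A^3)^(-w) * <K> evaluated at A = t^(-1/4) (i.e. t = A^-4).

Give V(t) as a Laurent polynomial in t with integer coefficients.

-t^5 + 2*t^4 - 3*t^3 + 4*t^2 - 4*t + 5 - 3*t^-1 + 2*t^-2 - t^-3

Derivation:
Braid: s3^-1 s1^-1 s1^-1 s2 s3 s3 s3 s1^-1 s2 on 4 strands, 9 crossings.
Writhe w = (#positive) - (#negative) = 5 - 4 = 1.
Enumerate smoothing states for the bracket polynomial. There are 2^9 = 512 states.
Smooth each crossing (0=||, 1=⌣⌢); contribution A^(Σ sign_k(1-2s_k)) * d^(L-1).
Tabulate the states by total A-exponent and number of loops L (A-exp: L × count):
  A^9: L=4 ×1
  A^7: L=3 ×5, L=5 ×4
  A^5: L=2 ×10, L=4 ×23, L=6 ×3
  A^3: L=1 ×8, L=3 ×57, L=5 ×18, L=7 ×1
  A^1: L=2 ×70, L=4 ×50, L=6 ×6
  A^-1: L=1 ×33, L=3 ×75, L=5 ×18
  A^-3: L=2 ×51, L=4 ×32, L=6 ×1
  A^-5: L=3 ×32, L=5 ×4
  A^-7: L=4 ×9
  A^-9: L=5 ×1
Each group contributes A^e * Σ count * d^(L-1):
Powers of d = -A^2 - A^-2: d^2 = A^4 + 2 + A^-4; d^3 = -A^6 - 3*A^2 - 3*A^-2 - A^-6; d^4 = A^8 + 4*A^4 + 6 + 4*A^-4 + A^-8; d^5 = -A^10 - 5*A^6 - 10*A^2 - 10*A^-2 - 5*A^-6 - A^-10; d^6 = A^12 + 6*A^8 + 15*A^4 + 20 + 15*A^-4 + 6*A^-8 + A^-12.
  A^9 * (d^3) = -A^15 - 3*A^11 - 3*A^7 - A^3
  A^7 * (5*d^2 + 4*d^4) = 4*A^15 + 21*A^11 + 34*A^7 + 21*A^3 + 4*A^-1
  A^5 * (10*d + 23*d^3 + 3*d^5) = -3*A^15 - 38*A^11 - 109*A^7 - 109*A^3 - 38*A^-1 - 3*A^-5
  A^3 * (8 + 57*d^2 + 18*d^4 + d^6) = A^15 + 24*A^11 + 144*A^7 + 250*A^3 + 144*A^-1 + 24*A^-5 + A^-9
  A^1 * (70*d + 50*d^3 + 6*d^5) = -6*A^11 - 80*A^7 - 280*A^3 - 280*A^-1 - 80*A^-5 - 6*A^-9
  A^-1 * (33 + 75*d^2 + 18*d^4) = 18*A^7 + 147*A^3 + 291*A^-1 + 147*A^-5 + 18*A^-9
  A^-3 * (51*d + 32*d^3 + d^5) = -A^7 - 37*A^3 - 157*A^-1 - 157*A^-5 - 37*A^-9 - A^-13
  A^-5 * (32*d^2 + 4*d^4) = 4*A^3 + 48*A^-1 + 88*A^-5 + 48*A^-9 + 4*A^-13
  A^-7 * (9*d^3) = -9*A^-1 - 27*A^-5 - 27*A^-9 - 9*A^-13
  A^-9 * (d^4) = A^-1 + 4*A^-5 + 6*A^-9 + 4*A^-13 + A^-17
Summing the groups: <K> = A^15 - 2*A^11 + 3*A^7 - 5*A^3 + 4*A^-1 - 4*A^-5 + 3*A^-9 - 2*A^-13 + A^-17
Normalise by the writhe: (-A^3)^(-w) = (-A^3)^(-1) = -A^-3, so f(A) = -A^-3 * <K> = -A^12 + 2*A^8 - 3*A^4 + 5 - 4*A^-4 + 4*A^-8 - 3*A^-12 + 2*A^-16 - A^-20.
Substitute A = t^(-1/4), i.e. A^e → t^(-e/4): V(t) = -t^5 + 2*t^4 - 3*t^3 + 4*t^2 - 4*t + 5 - 3*t^-1 + 2*t^-2 - t^-3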